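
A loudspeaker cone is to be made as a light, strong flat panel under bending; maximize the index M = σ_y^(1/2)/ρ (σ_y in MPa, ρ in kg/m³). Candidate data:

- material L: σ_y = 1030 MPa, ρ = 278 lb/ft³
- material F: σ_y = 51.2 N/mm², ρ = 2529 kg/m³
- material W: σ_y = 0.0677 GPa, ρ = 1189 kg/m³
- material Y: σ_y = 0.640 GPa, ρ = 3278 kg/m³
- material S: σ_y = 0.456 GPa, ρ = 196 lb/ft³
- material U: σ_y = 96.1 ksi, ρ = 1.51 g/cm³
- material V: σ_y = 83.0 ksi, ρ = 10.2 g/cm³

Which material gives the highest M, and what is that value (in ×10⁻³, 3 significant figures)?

material U, M = 17.0×10⁻³

After converting to SI:
  material L: σ_y = 1030 MPa, ρ = 4453 kg/m³
  material F: σ_y = 51.20 MPa, ρ = 2529 kg/m³
  material W: σ_y = 67.70 MPa, ρ = 1189 kg/m³
  material Y: σ_y = 640.0 MPa, ρ = 3278 kg/m³
  material S: σ_y = 456.0 MPa, ρ = 3140 kg/m³
  material U: σ_y = 662.6 MPa, ρ = 1510 kg/m³
  material V: σ_y = 572.3 MPa, ρ = 10200 kg/m³
  material U: M = 17.0×10⁻³
  material Y: M = 7.72×10⁻³
  material L: M = 7.21×10⁻³
  material W: M = 6.92×10⁻³
  material S: M = 6.80×10⁻³
  material F: M = 2.83×10⁻³
  material V: M = 2.35×10⁻³
Material U ranks first.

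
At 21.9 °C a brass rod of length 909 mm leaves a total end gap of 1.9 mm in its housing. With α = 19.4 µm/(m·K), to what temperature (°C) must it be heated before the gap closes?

130 °C

α·L₀·ΔT = 1.9 mm ⇒ ΔT = 1.9 / (19.4×10⁻⁶ × 909.0) = 107.7 K.
T = 21.9 + 107.7 = 129.6 °C.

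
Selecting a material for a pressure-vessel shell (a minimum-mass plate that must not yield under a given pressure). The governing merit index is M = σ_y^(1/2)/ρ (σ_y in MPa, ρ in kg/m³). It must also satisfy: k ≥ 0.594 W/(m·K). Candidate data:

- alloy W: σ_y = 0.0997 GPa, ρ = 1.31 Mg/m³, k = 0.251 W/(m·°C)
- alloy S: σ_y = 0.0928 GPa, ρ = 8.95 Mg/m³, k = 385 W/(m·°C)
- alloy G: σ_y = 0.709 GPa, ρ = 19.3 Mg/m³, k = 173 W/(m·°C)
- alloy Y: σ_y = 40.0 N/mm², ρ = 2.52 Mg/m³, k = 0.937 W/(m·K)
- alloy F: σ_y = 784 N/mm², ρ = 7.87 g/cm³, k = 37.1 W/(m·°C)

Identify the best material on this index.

alloy F

Screen on constraints: k ≥ 0.594 W/(m·K). Survivors: alloy S, alloy G, alloy Y, alloy F.
In SI units:
  alloy S: σ_y = 92.80 MPa, ρ = 8950 kg/m³
  alloy G: σ_y = 709.0 MPa, ρ = 19300 kg/m³
  alloy Y: σ_y = 40.00 MPa, ρ = 2520 kg/m³
  alloy F: σ_y = 784.0 MPa, ρ = 7870 kg/m³
  alloy F: M = 3.56×10⁻³
  alloy Y: M = 2.51×10⁻³
  alloy G: M = 1.38×10⁻³
  alloy S: M = 1.08×10⁻³
Highest index: alloy F.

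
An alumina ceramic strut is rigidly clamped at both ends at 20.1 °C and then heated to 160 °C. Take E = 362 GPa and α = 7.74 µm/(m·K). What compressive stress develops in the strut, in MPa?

ΔT = 139.9 K. Constrained thermal stress σ = E·α·ΔT = 362.0×10³ MPa × 7.74×10⁻⁶ × 139.9 = 392 MPa (compressive).

392 MPa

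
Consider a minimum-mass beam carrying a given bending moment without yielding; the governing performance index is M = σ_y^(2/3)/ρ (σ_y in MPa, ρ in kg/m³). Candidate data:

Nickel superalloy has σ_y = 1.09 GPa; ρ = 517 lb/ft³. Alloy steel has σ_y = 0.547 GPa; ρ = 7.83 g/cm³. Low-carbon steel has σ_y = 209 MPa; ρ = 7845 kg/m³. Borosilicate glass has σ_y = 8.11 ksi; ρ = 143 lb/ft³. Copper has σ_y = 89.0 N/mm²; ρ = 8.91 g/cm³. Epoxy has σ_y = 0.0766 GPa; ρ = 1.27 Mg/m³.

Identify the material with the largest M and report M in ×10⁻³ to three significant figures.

epoxy, M = 14.2×10⁻³

Convert each candidate to consistent units, then evaluate M:
  nickel superalloy: σ_y = 1090 MPa, ρ = 8282 kg/m³
  alloy steel: σ_y = 547.0 MPa, ρ = 7830 kg/m³
  low-carbon steel: σ_y = 209.0 MPa, ρ = 7845 kg/m³
  borosilicate glass: σ_y = 55.92 MPa, ρ = 2291 kg/m³
  copper: σ_y = 89.00 MPa, ρ = 8910 kg/m³
  epoxy: σ_y = 76.60 MPa, ρ = 1270 kg/m³
  epoxy: M = 14.2×10⁻³
  nickel superalloy: M = 12.8×10⁻³
  alloy steel: M = 8.54×10⁻³
  borosilicate glass: M = 6.38×10⁻³
  low-carbon steel: M = 4.49×10⁻³
  copper: M = 2.24×10⁻³
Highest index: epoxy.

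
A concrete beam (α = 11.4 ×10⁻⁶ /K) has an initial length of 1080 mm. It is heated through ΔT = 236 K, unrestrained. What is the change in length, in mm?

2.91 mm

ΔL = α·L₀·ΔT = 11.4×10⁻⁶ × 1080 mm × 236.0 K = 2.91 mm.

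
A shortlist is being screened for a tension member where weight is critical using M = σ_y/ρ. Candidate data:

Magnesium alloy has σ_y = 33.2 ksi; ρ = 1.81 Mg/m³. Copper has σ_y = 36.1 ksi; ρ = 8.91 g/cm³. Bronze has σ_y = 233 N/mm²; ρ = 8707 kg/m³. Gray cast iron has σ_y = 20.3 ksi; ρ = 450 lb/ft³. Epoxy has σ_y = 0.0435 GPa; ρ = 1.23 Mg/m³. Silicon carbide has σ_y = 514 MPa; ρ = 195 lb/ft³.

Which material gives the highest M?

Convert each candidate to consistent units, then evaluate M:
  magnesium alloy: σ_y = 228.9 MPa, ρ = 1810 kg/m³
  copper: σ_y = 248.9 MPa, ρ = 8910 kg/m³
  bronze: σ_y = 233.0 MPa, ρ = 8707 kg/m³
  gray cast iron: σ_y = 140.0 MPa, ρ = 7208 kg/m³
  epoxy: σ_y = 43.50 MPa, ρ = 1230 kg/m³
  silicon carbide: σ_y = 514.0 MPa, ρ = 3124 kg/m³
  silicon carbide: M = 165 kN·m/kg
  magnesium alloy: M = 126 kN·m/kg
  epoxy: M = 35.4 kN·m/kg
  copper: M = 27.9 kN·m/kg
  bronze: M = 26.8 kN·m/kg
  gray cast iron: M = 19.4 kN·m/kg
The maximum is for silicon carbide.

silicon carbide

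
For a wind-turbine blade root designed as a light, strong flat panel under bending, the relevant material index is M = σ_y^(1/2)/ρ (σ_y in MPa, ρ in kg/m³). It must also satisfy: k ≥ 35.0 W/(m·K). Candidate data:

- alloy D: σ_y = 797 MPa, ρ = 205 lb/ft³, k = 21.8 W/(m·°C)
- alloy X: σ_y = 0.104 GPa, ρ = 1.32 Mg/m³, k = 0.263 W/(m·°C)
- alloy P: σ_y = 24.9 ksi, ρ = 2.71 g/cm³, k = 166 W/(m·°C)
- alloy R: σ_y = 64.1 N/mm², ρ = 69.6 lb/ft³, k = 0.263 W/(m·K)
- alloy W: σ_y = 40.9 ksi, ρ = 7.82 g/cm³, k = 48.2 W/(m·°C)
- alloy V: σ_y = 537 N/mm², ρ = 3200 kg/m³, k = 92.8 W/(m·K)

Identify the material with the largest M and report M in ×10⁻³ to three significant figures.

alloy V, M = 7.24×10⁻³

Screen on constraints: k ≥ 35.0 W/(m·K). Survivors: alloy P, alloy W, alloy V.
Convert each candidate to consistent units, then evaluate M:
  alloy P: σ_y = 171.7 MPa, ρ = 2710 kg/m³
  alloy W: σ_y = 282.0 MPa, ρ = 7820 kg/m³
  alloy V: σ_y = 537.0 MPa, ρ = 3200 kg/m³
  alloy V: M = 7.24×10⁻³
  alloy P: M = 4.83×10⁻³
  alloy W: M = 2.15×10⁻³
The maximum is for alloy V.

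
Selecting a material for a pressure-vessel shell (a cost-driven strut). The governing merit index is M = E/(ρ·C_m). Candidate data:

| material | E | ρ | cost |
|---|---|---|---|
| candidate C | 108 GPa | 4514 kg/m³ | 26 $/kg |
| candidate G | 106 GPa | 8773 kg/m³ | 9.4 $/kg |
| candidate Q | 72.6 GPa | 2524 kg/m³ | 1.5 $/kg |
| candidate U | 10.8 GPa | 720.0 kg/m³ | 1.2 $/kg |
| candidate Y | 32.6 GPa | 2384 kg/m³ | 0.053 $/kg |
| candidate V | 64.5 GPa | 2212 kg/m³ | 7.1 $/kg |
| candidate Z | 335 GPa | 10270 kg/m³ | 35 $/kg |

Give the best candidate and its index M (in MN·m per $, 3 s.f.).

Evaluate M for each candidate:
  candidate Y: M = 258 MN·m per $
  candidate Q: M = 19.2 MN·m per $
  candidate U: M = 12.5 MN·m per $
  candidate V: M = 4.11 MN·m per $
  candidate G: M = 1.29 MN·m per $
  candidate Z: M = 0.932 MN·m per $
  candidate C: M = 0.920 MN·m per $
The maximum is for candidate Y.

candidate Y, M = 258 MN·m per $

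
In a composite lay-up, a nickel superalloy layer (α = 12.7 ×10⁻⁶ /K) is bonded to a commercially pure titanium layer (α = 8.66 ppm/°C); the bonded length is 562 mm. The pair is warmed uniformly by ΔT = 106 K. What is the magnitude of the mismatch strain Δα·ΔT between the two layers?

4.28×10⁻⁴

Δα = |12.7 − 8.66|×10⁻⁶/K = 4.04×10⁻⁶/K.
Mismatch strain = Δα·ΔT = 4.04×10⁻⁶ × 106.0 = 4.28×10⁻⁴.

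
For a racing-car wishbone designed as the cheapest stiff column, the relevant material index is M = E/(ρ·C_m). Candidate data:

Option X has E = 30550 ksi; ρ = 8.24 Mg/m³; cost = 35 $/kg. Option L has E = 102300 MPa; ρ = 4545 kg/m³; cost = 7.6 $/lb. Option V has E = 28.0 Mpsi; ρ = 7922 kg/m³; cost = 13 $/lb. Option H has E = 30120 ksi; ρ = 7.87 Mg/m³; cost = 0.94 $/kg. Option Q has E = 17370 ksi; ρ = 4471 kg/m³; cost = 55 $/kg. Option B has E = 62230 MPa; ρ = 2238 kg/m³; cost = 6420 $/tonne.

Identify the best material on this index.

Normalizing units and computing the index:
  option X: E = 210.6 GPa, ρ = 8240 kg/m³, cost = 35.00 $/kg
  option L: E = 102.3 GPa, ρ = 4545 kg/m³, cost = 16.75 $/kg
  option V: E = 193.1 GPa, ρ = 7922 kg/m³, cost = 28.66 $/kg
  option H: E = 207.7 GPa, ρ = 7870 kg/m³, cost = 0.9400 $/kg
  option Q: E = 119.8 GPa, ρ = 4471 kg/m³, cost = 55.00 $/kg
  option B: E = 62.23 GPa, ρ = 2238 kg/m³, cost = 6.420 $/kg
  option H: M = 28.1 MN·m per $
  option B: M = 4.33 MN·m per $
  option L: M = 1.34 MN·m per $
  option V: M = 0.850 MN·m per $
  option X: M = 0.730 MN·m per $
  option Q: M = 0.487 MN·m per $
Highest index: option H.

option H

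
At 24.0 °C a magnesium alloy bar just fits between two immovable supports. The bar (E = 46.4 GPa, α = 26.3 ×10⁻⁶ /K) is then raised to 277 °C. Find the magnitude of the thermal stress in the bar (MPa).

309 MPa

ΔT = 253.0 K. Constrained thermal stress σ = E·α·ΔT = 46.40×10³ MPa × 26.3×10⁻⁶ × 253.0 = 309 MPa (compressive).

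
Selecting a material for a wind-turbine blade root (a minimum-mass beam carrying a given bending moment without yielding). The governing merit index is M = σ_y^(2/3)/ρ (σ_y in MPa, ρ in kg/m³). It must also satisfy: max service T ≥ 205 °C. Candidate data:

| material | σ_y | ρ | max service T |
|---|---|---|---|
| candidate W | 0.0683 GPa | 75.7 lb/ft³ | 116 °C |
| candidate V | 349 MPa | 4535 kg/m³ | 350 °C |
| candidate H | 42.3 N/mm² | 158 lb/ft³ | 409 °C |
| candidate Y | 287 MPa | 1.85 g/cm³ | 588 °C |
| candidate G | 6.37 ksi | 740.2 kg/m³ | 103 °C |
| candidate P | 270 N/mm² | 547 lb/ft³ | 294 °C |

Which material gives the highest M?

Screen on constraints: max service T ≥ 205 °C. Survivors: candidate V, candidate H, candidate Y, candidate P.
Convert each candidate to consistent units, then evaluate M:
  candidate V: σ_y = 349.0 MPa, ρ = 4535 kg/m³
  candidate H: σ_y = 42.30 MPa, ρ = 2531 kg/m³
  candidate Y: σ_y = 287.0 MPa, ρ = 1850 kg/m³
  candidate P: σ_y = 270.0 MPa, ρ = 8762 kg/m³
  candidate Y: M = 23.5×10⁻³
  candidate V: M = 10.9×10⁻³
  candidate H: M = 4.80×10⁻³
  candidate P: M = 4.77×10⁻³
The maximum is for candidate Y.

candidate Y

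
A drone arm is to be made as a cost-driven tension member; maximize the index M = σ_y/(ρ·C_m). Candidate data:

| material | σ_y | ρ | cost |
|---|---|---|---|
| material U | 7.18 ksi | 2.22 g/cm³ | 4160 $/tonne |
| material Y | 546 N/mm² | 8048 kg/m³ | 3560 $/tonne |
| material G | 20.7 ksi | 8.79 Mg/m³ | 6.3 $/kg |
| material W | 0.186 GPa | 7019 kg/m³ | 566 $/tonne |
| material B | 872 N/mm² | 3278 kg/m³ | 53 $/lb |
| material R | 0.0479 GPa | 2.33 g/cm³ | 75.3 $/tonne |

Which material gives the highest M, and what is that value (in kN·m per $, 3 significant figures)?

material R, M = 273 kN·m per $

Putting every candidate on a common basis:
  material U: σ_y = 49.50 MPa, ρ = 2220 kg/m³, cost = 4.160 $/kg
  material Y: σ_y = 546.0 MPa, ρ = 8048 kg/m³, cost = 3.560 $/kg
  material G: σ_y = 142.7 MPa, ρ = 8790 kg/m³, cost = 6.300 $/kg
  material W: σ_y = 186.0 MPa, ρ = 7019 kg/m³, cost = 0.5660 $/kg
  material B: σ_y = 872.0 MPa, ρ = 3278 kg/m³, cost = 116.8 $/kg
  material R: σ_y = 47.90 MPa, ρ = 2330 kg/m³, cost = 0.07530 $/kg
  material R: M = 273 kN·m per $
  material W: M = 46.8 kN·m per $
  material Y: M = 19.1 kN·m per $
  material U: M = 5.36 kN·m per $
  material G: M = 2.58 kN·m per $
  material B: M = 2.28 kN·m per $
The maximum is for material R.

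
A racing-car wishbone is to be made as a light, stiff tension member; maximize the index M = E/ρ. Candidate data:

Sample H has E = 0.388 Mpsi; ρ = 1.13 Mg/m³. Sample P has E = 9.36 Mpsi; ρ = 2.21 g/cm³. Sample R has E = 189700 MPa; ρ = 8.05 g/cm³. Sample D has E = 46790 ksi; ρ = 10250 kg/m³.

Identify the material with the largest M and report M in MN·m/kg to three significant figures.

Normalizing units and computing the index:
  sample H: E = 2.675 GPa, ρ = 1130 kg/m³
  sample P: E = 64.53 GPa, ρ = 2210 kg/m³
  sample R: E = 189.7 GPa, ρ = 8050 kg/m³
  sample D: E = 322.6 GPa, ρ = 10250 kg/m³
  sample D: M = 31.5 MN·m/kg
  sample P: M = 29.2 MN·m/kg
  sample R: M = 23.6 MN·m/kg
  sample H: M = 2.37 MN·m/kg
Sample D has the largest M.

sample D, M = 31.5 MN·m/kg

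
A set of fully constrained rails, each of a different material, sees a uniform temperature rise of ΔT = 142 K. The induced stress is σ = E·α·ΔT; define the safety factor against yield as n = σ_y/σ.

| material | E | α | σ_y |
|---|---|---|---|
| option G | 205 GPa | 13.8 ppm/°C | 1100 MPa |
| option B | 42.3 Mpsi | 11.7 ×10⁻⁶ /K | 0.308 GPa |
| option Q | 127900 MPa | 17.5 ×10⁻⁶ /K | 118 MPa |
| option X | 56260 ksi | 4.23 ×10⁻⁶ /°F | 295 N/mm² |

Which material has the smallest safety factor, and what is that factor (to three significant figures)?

option Q, n = 0.371

In consistent units (E in GPa, α in ×10⁻⁶/K, σ_y in MPa):
  option G: E = 205.0, α = 13.8, σ_y = 1100 → σ = 402 MPa, n = 2.74
  option B: E = 291.6, α = 11.7, σ_y = 308.0 → σ = 485 MPa, n = 0.636
  option Q: E = 127.9, α = 17.5, σ_y = 118.0 → σ = 318 MPa, n = 0.371
  option X: E = 387.9, α = 7.61, σ_y = 295.0 → σ = 419 MPa, n = 0.703
The minimum is option Q at n = 0.371.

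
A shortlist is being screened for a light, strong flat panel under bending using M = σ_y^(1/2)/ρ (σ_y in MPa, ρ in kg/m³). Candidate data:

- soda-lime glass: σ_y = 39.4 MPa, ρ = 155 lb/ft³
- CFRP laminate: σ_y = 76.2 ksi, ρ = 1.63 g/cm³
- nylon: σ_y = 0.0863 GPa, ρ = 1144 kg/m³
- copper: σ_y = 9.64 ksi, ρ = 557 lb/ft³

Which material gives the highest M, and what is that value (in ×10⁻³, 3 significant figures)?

CFRP laminate, M = 14.1×10⁻³

Putting every candidate on a common basis:
  soda-lime glass: σ_y = 39.40 MPa, ρ = 2483 kg/m³
  CFRP laminate: σ_y = 525.4 MPa, ρ = 1630 kg/m³
  nylon: σ_y = 86.30 MPa, ρ = 1144 kg/m³
  copper: σ_y = 66.47 MPa, ρ = 8922 kg/m³
  CFRP laminate: M = 14.1×10⁻³
  nylon: M = 8.12×10⁻³
  soda-lime glass: M = 2.53×10⁻³
  copper: M = 0.914×10⁻³
CFRP laminate has the largest M.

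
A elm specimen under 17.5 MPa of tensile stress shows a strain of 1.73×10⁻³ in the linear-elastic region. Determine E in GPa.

10.1 GPa

E = σ/ε = 17.5 MPa / 1.73×10⁻³ = 10120 MPa = 10.1 GPa.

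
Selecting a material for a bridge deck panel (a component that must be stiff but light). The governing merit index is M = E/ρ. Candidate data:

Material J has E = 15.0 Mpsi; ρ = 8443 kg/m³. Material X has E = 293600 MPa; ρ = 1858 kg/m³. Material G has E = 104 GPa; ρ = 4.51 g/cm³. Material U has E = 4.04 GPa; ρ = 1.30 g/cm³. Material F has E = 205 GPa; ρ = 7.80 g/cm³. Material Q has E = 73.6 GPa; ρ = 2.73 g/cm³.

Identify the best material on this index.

Putting every candidate on a common basis:
  material J: E = 103.4 GPa, ρ = 8443 kg/m³
  material X: E = 293.6 GPa, ρ = 1858 kg/m³
  material G: E = 104.0 GPa, ρ = 4510 kg/m³
  material U: E = 4.040 GPa, ρ = 1300 kg/m³
  material F: E = 205.0 GPa, ρ = 7800 kg/m³
  material Q: E = 73.60 GPa, ρ = 2730 kg/m³
  material X: M = 158 MN·m/kg
  material Q: M = 27.0 MN·m/kg
  material F: M = 26.3 MN·m/kg
  material G: M = 23.1 MN·m/kg
  material J: M = 12.2 MN·m/kg
  material U: M = 3.11 MN·m/kg
Material X ranks first.

material X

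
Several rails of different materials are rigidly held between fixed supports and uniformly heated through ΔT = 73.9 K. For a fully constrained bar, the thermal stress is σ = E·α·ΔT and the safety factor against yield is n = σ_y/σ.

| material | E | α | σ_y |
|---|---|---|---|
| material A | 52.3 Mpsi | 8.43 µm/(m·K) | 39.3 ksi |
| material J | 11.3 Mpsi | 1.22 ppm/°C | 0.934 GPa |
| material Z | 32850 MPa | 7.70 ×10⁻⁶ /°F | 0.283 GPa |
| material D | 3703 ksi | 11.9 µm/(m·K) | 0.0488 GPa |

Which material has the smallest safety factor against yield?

material A

Converting E to GPa, α to ×10⁻⁶/K, σ_y to MPa, then σ and n for each:
  material A: E = 360.6, α = 8.43, σ_y = 271.0 → σ = 225 MPa, n = 1.21
  material J: E = 77.91, α = 1.22, σ_y = 934.0 → σ = 7.02 MPa, n = 133
  material Z: E = 32.85, α = 13.9, σ_y = 283.0 → σ = 33.6 MPa, n = 8.41
  material D: E = 25.53, α = 11.9, σ_y = 48.80 → σ = 22.5 MPa, n = 2.17
Material A has the lowest safety factor, n = 1.21.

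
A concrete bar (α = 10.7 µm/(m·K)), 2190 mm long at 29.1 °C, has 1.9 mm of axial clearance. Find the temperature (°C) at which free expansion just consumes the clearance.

110 °C

α·L₀·ΔT = 1.9 mm ⇒ ΔT = 1.9 / (10.7×10⁻⁶ × 2190.0) = 81.08 K.
T = 29.1 + 81.08 = 110.2 °C.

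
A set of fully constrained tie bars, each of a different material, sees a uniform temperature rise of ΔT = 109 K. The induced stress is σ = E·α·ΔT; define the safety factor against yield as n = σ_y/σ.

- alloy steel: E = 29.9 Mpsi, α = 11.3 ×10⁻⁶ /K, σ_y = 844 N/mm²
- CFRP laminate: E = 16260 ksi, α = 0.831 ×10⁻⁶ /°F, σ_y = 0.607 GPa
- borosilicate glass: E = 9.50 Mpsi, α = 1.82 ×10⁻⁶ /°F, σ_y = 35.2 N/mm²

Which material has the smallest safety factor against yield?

With everything in SI (GPa, ×10⁻⁶/K, MPa):
  alloy steel: E = 206.2, α = 11.3, σ_y = 844.0 → σ = 254 MPa, n = 3.32
  CFRP laminate: E = 112.1, α = 1.50, σ_y = 607.0 → σ = 18.3 MPa, n = 33.2
  borosilicate glass: E = 65.50, α = 3.28, σ_y = 35.20 → σ = 23.4 MPa, n = 1.50
Smallest n: borosilicate glass with n = 1.50.

borosilicate glass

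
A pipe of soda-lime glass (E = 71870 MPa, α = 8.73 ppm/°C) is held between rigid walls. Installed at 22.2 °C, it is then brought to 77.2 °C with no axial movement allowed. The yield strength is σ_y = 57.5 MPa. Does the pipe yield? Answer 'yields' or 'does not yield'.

does not yield

E = 71870 MPa = 71.87 GPa.
ΔT = 55.00 K. Constrained thermal stress σ = E·α·ΔT = 71.87×10³ MPa × 8.73×10⁻⁶ × 55.00 = 34.5 MPa (compressive).
Compare to σ_y = 57.5 MPa: σ < σ_y, so it does not yield.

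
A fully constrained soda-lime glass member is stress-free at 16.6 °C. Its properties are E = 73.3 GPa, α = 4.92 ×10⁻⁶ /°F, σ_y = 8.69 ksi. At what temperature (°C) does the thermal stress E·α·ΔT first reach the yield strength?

109 °C

α = 4.92×10⁻⁶/°F × 9/5 = 8.86×10⁻⁶/K.
σ_y = 8.69 ksi = 59.92 MPa.
E·α·ΔT = 59.92 MPa ⇒ ΔT = 59.92 / (73.30×10³ × 8.86×10⁻⁶) = 92.30 K.
T = 16.6 + 92.30 = 108.9 °C.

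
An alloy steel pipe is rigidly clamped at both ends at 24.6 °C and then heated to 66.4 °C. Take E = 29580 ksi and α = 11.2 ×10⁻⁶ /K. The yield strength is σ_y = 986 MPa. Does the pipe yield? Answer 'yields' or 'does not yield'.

does not yield

E = 29580 ksi = 203.9 GPa.
ΔT = 41.80 K. Constrained thermal stress σ = E·α·ΔT = 203.9×10³ MPa × 11.2×10⁻⁶ × 41.80 = 95.5 MPa (compressive).
Compare to σ_y = 986 MPa: σ < σ_y, so it does not yield.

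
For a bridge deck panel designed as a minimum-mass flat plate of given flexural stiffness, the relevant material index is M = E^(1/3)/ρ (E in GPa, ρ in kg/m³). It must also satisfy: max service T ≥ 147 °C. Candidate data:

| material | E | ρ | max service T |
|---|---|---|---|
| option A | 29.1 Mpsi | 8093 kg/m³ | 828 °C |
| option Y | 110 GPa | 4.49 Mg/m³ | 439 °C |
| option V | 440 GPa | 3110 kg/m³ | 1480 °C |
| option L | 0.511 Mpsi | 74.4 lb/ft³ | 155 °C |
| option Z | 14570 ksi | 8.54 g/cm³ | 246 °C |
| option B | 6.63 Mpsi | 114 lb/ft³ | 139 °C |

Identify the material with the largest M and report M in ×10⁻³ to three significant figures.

Screen on constraints: max service T ≥ 147 °C. Survivors: option A, option Y, option V, option L, option Z.
Convert each candidate to consistent units, then evaluate M:
  option A: E = 200.6 GPa, ρ = 8093 kg/m³
  option Y: E = 110.0 GPa, ρ = 4490 kg/m³
  option V: E = 440.0 GPa, ρ = 3110 kg/m³
  option L: E = 3.523 GPa, ρ = 1192 kg/m³
  option Z: E = 100.5 GPa, ρ = 8540 kg/m³
  option V: M = 2.45×10⁻³
  option L: M = 1.28×10⁻³
  option Y: M = 1.07×10⁻³
  option A: M = 0.723×10⁻³
  option Z: M = 0.544×10⁻³
Option V ranks first.

option V, M = 2.45×10⁻³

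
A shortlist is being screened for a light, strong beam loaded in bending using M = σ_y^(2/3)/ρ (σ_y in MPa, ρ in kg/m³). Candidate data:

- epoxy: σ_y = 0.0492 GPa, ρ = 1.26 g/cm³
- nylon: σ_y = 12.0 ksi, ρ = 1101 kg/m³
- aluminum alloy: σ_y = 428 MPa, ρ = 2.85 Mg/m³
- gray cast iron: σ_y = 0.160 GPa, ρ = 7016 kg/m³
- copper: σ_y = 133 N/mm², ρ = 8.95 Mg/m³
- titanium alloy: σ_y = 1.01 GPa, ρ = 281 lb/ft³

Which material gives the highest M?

titanium alloy

Putting every candidate on a common basis:
  epoxy: σ_y = 49.20 MPa, ρ = 1260 kg/m³
  nylon: σ_y = 82.74 MPa, ρ = 1101 kg/m³
  aluminum alloy: σ_y = 428.0 MPa, ρ = 2850 kg/m³
  gray cast iron: σ_y = 160.0 MPa, ρ = 7016 kg/m³
  copper: σ_y = 133.0 MPa, ρ = 8950 kg/m³
  titanium alloy: σ_y = 1010 MPa, ρ = 4501 kg/m³
  titanium alloy: M = 22.4×10⁻³
  aluminum alloy: M = 19.9×10⁻³
  nylon: M = 17.2×10⁻³
  epoxy: M = 10.7×10⁻³
  gray cast iron: M = 4.20×10⁻³
  copper: M = 2.91×10⁻³
Titanium alloy ranks first.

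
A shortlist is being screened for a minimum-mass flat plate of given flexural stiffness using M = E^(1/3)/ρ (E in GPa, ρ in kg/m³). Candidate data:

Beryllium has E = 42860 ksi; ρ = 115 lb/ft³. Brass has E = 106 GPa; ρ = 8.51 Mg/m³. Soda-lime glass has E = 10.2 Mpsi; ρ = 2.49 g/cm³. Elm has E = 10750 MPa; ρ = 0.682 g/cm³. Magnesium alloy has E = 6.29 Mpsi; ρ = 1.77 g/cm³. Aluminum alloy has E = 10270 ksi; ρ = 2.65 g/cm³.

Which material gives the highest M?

beryllium

After converting to SI:
  beryllium: E = 295.5 GPa, ρ = 1842 kg/m³
  brass: E = 106.0 GPa, ρ = 8510 kg/m³
  soda-lime glass: E = 70.33 GPa, ρ = 2490 kg/m³
  elm: E = 10.75 GPa, ρ = 682.0 kg/m³
  magnesium alloy: E = 43.37 GPa, ρ = 1770 kg/m³
  aluminum alloy: E = 70.81 GPa, ρ = 2650 kg/m³
  beryllium: M = 3.62×10⁻³
  elm: M = 3.24×10⁻³
  magnesium alloy: M = 1.98×10⁻³
  soda-lime glass: M = 1.66×10⁻³
  aluminum alloy: M = 1.56×10⁻³
  brass: M = 0.556×10⁻³
The maximum is for beryllium.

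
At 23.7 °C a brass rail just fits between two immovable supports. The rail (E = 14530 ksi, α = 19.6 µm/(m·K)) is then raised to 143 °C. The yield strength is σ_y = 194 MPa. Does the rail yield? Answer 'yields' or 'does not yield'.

yields

E = 14530 ksi = 100.2 GPa.
ΔT = 119.3 K. Constrained thermal stress σ = E·α·ΔT = 100.2×10³ MPa × 19.6×10⁻⁶ × 119.3 = 234 MPa (compressive).
Compare to σ_y = 194 MPa: σ ≥ σ_y, so it yields.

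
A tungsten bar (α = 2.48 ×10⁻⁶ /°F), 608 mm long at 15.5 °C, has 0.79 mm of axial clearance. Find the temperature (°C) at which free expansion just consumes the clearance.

α = 2.48×10⁻⁶/°F × 9/5 = 4.46×10⁻⁶/K.
α·L₀·ΔT = 0.79 mm ⇒ ΔT = 0.79 / (4.46×10⁻⁶ × 608.0) = 291.1 K.
T = 15.5 + 291.1 = 306.6 °C.

307 °C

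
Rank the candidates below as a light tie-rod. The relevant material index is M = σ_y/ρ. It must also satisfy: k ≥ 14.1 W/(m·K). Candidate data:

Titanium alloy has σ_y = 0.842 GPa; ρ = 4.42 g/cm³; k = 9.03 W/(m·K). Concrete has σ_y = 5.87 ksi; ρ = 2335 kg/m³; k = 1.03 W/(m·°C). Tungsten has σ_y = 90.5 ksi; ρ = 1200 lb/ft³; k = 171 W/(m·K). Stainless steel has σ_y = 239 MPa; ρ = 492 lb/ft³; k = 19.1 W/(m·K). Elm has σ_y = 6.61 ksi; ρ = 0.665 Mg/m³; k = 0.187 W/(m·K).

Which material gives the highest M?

Screen on constraints: k ≥ 14.1 W/(m·K). Survivors: tungsten, stainless steel.
Putting every candidate on a common basis:
  tungsten: σ_y = 624.0 MPa, ρ = 19220 kg/m³
  stainless steel: σ_y = 239.0 MPa, ρ = 7881 kg/m³
  tungsten: M = 32.5 kN·m/kg
  stainless steel: M = 30.3 kN·m/kg
Tungsten has the largest M.

tungsten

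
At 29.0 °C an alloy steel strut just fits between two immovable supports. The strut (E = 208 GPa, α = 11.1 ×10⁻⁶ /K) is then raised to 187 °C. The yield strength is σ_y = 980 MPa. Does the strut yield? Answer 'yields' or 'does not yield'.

does not yield

ΔT = 158.0 K. Constrained thermal stress σ = E·α·ΔT = 208.0×10³ MPa × 11.1×10⁻⁶ × 158.0 = 365 MPa (compressive).
Compare to σ_y = 980 MPa: σ < σ_y, so it does not yield.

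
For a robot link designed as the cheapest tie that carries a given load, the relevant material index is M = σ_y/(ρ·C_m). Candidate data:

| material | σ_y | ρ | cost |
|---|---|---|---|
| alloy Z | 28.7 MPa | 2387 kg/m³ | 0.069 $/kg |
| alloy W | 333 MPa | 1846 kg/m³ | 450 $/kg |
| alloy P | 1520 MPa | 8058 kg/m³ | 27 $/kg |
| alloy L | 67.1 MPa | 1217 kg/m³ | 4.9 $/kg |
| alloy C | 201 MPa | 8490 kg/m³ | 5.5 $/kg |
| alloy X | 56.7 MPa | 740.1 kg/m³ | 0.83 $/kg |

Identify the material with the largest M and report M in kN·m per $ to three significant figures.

Per-candidate index values:
  alloy Z: M = 174 kN·m per $
  alloy X: M = 92.3 kN·m per $
  alloy L: M = 11.3 kN·m per $
  alloy P: M = 6.99 kN·m per $
  alloy C: M = 4.30 kN·m per $
  alloy W: M = 0.401 kN·m per $
Alloy Z ranks first.

alloy Z, M = 174 kN·m per $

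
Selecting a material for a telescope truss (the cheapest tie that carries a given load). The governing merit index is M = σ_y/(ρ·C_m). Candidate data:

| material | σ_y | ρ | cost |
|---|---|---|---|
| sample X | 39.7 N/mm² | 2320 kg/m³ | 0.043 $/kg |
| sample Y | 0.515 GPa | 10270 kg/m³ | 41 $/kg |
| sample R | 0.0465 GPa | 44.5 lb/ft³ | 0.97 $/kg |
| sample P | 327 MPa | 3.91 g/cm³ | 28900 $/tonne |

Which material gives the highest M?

Putting every candidate on a common basis:
  sample X: σ_y = 39.70 MPa, ρ = 2320 kg/m³, cost = 0.04300 $/kg
  sample Y: σ_y = 515.0 MPa, ρ = 10270 kg/m³, cost = 41.00 $/kg
  sample R: σ_y = 46.50 MPa, ρ = 712.8 kg/m³, cost = 0.9700 $/kg
  sample P: σ_y = 327.0 MPa, ρ = 3910 kg/m³, cost = 28.90 $/kg
  sample X: M = 398 kN·m per $
  sample R: M = 67.3 kN·m per $
  sample P: M = 2.89 kN·m per $
  sample Y: M = 1.22 kN·m per $
Highest index: sample X.

sample X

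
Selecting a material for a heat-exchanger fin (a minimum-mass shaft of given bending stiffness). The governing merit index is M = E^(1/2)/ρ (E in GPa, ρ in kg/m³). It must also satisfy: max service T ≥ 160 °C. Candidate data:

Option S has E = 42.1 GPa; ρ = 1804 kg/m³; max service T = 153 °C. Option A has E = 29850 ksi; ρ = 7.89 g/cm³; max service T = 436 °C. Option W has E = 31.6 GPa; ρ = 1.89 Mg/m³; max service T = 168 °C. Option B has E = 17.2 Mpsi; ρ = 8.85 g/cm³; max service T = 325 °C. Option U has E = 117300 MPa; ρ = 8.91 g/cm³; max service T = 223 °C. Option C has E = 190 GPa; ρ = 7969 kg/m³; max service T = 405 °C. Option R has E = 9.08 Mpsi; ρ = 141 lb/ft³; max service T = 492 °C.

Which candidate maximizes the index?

Screen on constraints: max service T ≥ 160 °C. Survivors: option A, option W, option B, option U, option C, option R.
Convert each candidate to consistent units, then evaluate M:
  option A: E = 205.8 GPa, ρ = 7890 kg/m³
  option W: E = 31.60 GPa, ρ = 1890 kg/m³
  option B: E = 118.6 GPa, ρ = 8850 kg/m³
  option U: E = 117.3 GPa, ρ = 8910 kg/m³
  option C: E = 190.0 GPa, ρ = 7969 kg/m³
  option R: E = 62.60 GPa, ρ = 2259 kg/m³
  option R: M = 3.50×10⁻³
  option W: M = 2.97×10⁻³
  option A: M = 1.82×10⁻³
  option C: M = 1.73×10⁻³
  option B: M = 1.23×10⁻³
  option U: M = 1.22×10⁻³
The maximum is for option R.

option R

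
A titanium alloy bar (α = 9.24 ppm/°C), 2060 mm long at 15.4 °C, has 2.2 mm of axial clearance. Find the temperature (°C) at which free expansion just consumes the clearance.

131 °C

α·L₀·ΔT = 2.2 mm ⇒ ΔT = 2.2 / (9.24×10⁻⁶ × 2060.0) = 115.6 K.
T = 15.4 + 115.6 = 131.0 °C.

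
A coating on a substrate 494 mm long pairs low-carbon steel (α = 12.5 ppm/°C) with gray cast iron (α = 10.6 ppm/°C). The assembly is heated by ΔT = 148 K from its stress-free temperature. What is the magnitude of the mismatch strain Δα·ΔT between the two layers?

Δα = |12.5 − 10.6|×10⁻⁶/K = 1.90×10⁻⁶/K.
Mismatch strain = Δα·ΔT = 1.90×10⁻⁶ × 148.0 = 2.81×10⁻⁴.

2.81×10⁻⁴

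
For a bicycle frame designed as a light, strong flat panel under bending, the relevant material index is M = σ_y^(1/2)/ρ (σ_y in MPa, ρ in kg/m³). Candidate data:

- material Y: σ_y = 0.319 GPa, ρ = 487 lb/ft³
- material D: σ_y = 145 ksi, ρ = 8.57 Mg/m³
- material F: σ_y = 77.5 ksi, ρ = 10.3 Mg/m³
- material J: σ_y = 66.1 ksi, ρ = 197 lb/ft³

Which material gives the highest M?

material J

Putting every candidate on a common basis:
  material Y: σ_y = 319.0 MPa, ρ = 7801 kg/m³
  material D: σ_y = 999.7 MPa, ρ = 8570 kg/m³
  material F: σ_y = 534.3 MPa, ρ = 10300 kg/m³
  material J: σ_y = 455.7 MPa, ρ = 3156 kg/m³
  material J: M = 6.77×10⁻³
  material D: M = 3.69×10⁻³
  material Y: M = 2.29×10⁻³
  material F: M = 2.24×10⁻³
Material J has the largest M.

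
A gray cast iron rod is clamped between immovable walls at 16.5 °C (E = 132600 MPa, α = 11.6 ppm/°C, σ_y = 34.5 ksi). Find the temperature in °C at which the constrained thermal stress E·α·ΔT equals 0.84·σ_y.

146 °C

E = 132600 MPa = 132.6 GPa.
σ_y = 34.5 ksi = 237.9 MPa.
E·α·ΔT = 199.8 MPa ⇒ ΔT = 199.8 / (132.6×10³ × 11.6×10⁻⁶) = 129.9 K.
T = 16.5 + 129.9 = 146.4 °C.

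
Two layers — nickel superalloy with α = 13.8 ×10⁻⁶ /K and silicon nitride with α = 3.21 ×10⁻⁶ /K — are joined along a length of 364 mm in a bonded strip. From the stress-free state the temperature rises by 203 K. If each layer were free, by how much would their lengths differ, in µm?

Δα = |13.8 − 3.21|×10⁻⁶/K = 10.6×10⁻⁶/K.
ΔL_mismatch = Δα·L·ΔT = 10.6×10⁻⁶ × 364.0 mm × 203.0 K = 783 µm.

783 µm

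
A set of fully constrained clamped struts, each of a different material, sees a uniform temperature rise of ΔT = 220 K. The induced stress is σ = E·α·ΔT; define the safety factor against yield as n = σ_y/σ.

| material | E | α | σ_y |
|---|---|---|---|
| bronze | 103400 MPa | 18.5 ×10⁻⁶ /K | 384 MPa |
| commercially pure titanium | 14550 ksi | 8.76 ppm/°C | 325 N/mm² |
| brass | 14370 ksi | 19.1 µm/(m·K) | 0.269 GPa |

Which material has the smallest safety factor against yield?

Converting E to GPa, α to ×10⁻⁶/K, σ_y to MPa, then σ and n for each:
  bronze: E = 103.4, α = 18.5, σ_y = 384.0 → σ = 421 MPa, n = 0.912
  commercially pure titanium: E = 100.3, α = 8.76, σ_y = 325.0 → σ = 193 MPa, n = 1.68
  brass: E = 99.08, α = 19.1, σ_y = 269.0 → σ = 416 MPa, n = 0.646
The minimum is brass at n = 0.646.

brass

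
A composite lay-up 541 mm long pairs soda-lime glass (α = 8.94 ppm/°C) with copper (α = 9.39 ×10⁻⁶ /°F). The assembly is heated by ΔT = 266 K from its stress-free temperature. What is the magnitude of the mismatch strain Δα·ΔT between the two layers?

copper: α = 9.39×10⁻⁶/°F × 9/5 = 16.9×10⁻⁶/K.
Δα = |8.94 − 16.9|×10⁻⁶/K = 7.96×10⁻⁶/K.
Mismatch strain = Δα·ΔT = 7.96×10⁻⁶ × 266.0 = 2.12×10⁻³.

2.12×10⁻³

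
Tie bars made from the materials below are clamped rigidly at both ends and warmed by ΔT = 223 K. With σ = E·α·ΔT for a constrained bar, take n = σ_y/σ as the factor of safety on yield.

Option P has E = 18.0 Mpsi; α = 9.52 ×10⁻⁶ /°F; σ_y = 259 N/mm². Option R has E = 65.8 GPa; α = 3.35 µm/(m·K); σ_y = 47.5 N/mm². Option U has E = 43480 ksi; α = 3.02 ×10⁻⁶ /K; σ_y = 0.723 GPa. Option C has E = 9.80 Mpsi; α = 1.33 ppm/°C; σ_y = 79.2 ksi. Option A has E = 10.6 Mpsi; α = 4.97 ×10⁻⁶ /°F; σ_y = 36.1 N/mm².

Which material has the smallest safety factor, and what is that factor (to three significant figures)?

Per material, after unit conversion:
  option P: E = 124.1, α = 17.1, σ_y = 259.0 → σ = 474 MPa, n = 0.546
  option R: E = 65.80, α = 3.35, σ_y = 47.50 → σ = 49.2 MPa, n = 0.966
  option U: E = 299.8, α = 3.02, σ_y = 723.0 → σ = 202 MPa, n = 3.58
  option C: E = 67.57, α = 1.33, σ_y = 546.1 → σ = 20.0 MPa, n = 27.2
  option A: E = 73.08, α = 8.95, σ_y = 36.10 → σ = 146 MPa, n = 0.248
The minimum is option A at n = 0.248.

option A, n = 0.248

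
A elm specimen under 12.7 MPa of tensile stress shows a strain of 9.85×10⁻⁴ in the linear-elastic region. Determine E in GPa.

12.9 GPa

E = σ/ε = 12.7 MPa / 9.85×10⁻⁴ = 12890 MPa = 12.9 GPa.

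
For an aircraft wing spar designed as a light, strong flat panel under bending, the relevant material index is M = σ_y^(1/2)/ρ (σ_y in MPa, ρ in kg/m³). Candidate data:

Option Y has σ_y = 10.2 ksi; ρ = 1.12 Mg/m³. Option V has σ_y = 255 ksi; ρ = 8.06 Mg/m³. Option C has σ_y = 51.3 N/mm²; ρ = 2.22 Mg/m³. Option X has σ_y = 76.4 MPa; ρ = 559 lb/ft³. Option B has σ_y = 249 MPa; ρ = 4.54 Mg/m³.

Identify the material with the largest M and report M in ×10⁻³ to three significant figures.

option Y, M = 7.49×10⁻³

In SI units:
  option Y: σ_y = 70.33 MPa, ρ = 1120 kg/m³
  option V: σ_y = 1758 MPa, ρ = 8060 kg/m³
  option C: σ_y = 51.30 MPa, ρ = 2220 kg/m³
  option X: σ_y = 76.40 MPa, ρ = 8954 kg/m³
  option B: σ_y = 249.0 MPa, ρ = 4540 kg/m³
  option Y: M = 7.49×10⁻³
  option V: M = 5.20×10⁻³
  option B: M = 3.48×10⁻³
  option C: M = 3.23×10⁻³
  option X: M = 0.976×10⁻³
Highest index: option Y.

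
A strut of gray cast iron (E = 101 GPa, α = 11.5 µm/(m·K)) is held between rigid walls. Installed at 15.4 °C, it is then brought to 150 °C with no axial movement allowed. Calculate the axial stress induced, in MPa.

ΔT = 134.6 K. Constrained thermal stress σ = E·α·ΔT = 101.0×10³ MPa × 11.5×10⁻⁶ × 134.6 = 156 MPa (compressive).

156 MPa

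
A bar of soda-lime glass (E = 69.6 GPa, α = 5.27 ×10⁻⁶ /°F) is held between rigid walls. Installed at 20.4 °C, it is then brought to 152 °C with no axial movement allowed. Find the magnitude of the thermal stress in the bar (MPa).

86.9 MPa

α = 5.27×10⁻⁶/°F × 9/5 = 9.49×10⁻⁶/K.
ΔT = 131.6 K. Constrained thermal stress σ = E·α·ΔT = 69.60×10³ MPa × 9.49×10⁻⁶ × 131.6 = 86.9 MPa (compressive).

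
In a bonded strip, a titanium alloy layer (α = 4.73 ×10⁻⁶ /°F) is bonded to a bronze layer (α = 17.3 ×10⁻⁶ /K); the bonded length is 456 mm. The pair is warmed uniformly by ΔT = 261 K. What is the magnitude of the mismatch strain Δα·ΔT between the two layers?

titanium alloy: α = 4.73×10⁻⁶/°F × 9/5 = 8.51×10⁻⁶/K.
Δα = |8.51 − 17.3|×10⁻⁶/K = 8.79×10⁻⁶/K.
Mismatch strain = Δα·ΔT = 8.79×10⁻⁶ × 261.0 = 2.29×10⁻³.

2.29×10⁻³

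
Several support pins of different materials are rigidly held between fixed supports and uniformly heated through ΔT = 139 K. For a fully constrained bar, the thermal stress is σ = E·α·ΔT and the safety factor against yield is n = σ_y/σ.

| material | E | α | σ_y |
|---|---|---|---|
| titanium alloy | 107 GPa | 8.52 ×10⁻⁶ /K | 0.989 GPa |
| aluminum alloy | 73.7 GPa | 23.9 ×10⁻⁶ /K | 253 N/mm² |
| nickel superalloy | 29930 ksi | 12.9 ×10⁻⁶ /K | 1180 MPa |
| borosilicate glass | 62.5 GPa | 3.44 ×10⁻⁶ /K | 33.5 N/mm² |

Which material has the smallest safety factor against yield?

Per material, after unit conversion:
  titanium alloy: E = 107.0, α = 8.52, σ_y = 989.0 → σ = 127 MPa, n = 7.80
  aluminum alloy: E = 73.70, α = 23.9, σ_y = 253.0 → σ = 245 MPa, n = 1.03
  nickel superalloy: E = 206.4, α = 12.9, σ_y = 1180 → σ = 370 MPa, n = 3.19
  borosilicate glass: E = 62.50, α = 3.44, σ_y = 33.50 → σ = 29.9 MPa, n = 1.12
Aluminum alloy has the lowest safety factor, n = 1.03.

aluminum alloy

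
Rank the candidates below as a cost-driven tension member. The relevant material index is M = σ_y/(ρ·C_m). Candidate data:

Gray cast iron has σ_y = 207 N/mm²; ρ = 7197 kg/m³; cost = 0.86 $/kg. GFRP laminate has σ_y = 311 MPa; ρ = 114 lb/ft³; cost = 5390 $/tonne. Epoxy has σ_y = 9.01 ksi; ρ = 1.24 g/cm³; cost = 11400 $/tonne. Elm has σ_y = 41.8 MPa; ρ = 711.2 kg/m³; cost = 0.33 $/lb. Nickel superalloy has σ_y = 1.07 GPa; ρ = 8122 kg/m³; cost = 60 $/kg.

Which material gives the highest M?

In SI units:
  gray cast iron: σ_y = 207.0 MPa, ρ = 7197 kg/m³, cost = 0.8600 $/kg
  GFRP laminate: σ_y = 311.0 MPa, ρ = 1826 kg/m³, cost = 5.390 $/kg
  epoxy: σ_y = 62.12 MPa, ρ = 1240 kg/m³, cost = 11.40 $/kg
  elm: σ_y = 41.80 MPa, ρ = 711.2 kg/m³, cost = 0.7275 $/kg
  nickel superalloy: σ_y = 1070 MPa, ρ = 8122 kg/m³, cost = 60.00 $/kg
  elm: M = 80.8 kN·m per $
  gray cast iron: M = 33.4 kN·m per $
  GFRP laminate: M = 31.6 kN·m per $
  epoxy: M = 4.39 kN·m per $
  nickel superalloy: M = 2.20 kN·m per $
Highest index: elm.

elm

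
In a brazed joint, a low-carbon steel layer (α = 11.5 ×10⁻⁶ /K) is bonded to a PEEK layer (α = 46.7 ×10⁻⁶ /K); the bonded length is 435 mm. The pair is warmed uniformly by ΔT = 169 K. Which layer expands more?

α(low-carbon steel) = 11.5×10⁻⁶/K vs α(PEEK) = 46.7×10⁻⁶/K.
Higher α expands more for the same ΔT: PEEK.

PEEK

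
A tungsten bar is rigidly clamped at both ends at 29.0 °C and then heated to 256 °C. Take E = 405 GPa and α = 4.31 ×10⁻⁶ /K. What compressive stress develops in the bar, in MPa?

396 MPa

ΔT = 227.0 K. Constrained thermal stress σ = E·α·ΔT = 405.0×10³ MPa × 4.31×10⁻⁶ × 227.0 = 396 MPa (compressive).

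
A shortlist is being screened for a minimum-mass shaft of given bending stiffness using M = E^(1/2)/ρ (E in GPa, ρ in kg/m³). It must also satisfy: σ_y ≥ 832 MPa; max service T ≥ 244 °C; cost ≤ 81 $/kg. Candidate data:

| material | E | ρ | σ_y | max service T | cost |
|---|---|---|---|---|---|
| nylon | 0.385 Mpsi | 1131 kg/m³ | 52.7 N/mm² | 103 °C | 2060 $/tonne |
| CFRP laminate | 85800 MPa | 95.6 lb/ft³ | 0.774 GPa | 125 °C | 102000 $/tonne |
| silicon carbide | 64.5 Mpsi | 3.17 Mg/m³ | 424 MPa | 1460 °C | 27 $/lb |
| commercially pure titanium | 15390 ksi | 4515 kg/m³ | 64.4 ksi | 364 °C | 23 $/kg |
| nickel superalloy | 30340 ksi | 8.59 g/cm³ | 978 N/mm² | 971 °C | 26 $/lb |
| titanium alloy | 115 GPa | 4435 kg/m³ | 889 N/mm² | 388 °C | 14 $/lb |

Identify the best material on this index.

Screen on constraints: σ_y ≥ 832 MPa; max service T ≥ 244 °C; cost ≤ 81 $/kg. Survivors: nickel superalloy, titanium alloy.
Normalizing units and computing the index:
  nickel superalloy: E = 209.2 GPa, ρ = 8590 kg/m³
  titanium alloy: E = 115.0 GPa, ρ = 4435 kg/m³
  titanium alloy: M = 2.42×10⁻³
  nickel superalloy: M = 1.68×10⁻³
Titanium alloy has the largest M.

titanium alloy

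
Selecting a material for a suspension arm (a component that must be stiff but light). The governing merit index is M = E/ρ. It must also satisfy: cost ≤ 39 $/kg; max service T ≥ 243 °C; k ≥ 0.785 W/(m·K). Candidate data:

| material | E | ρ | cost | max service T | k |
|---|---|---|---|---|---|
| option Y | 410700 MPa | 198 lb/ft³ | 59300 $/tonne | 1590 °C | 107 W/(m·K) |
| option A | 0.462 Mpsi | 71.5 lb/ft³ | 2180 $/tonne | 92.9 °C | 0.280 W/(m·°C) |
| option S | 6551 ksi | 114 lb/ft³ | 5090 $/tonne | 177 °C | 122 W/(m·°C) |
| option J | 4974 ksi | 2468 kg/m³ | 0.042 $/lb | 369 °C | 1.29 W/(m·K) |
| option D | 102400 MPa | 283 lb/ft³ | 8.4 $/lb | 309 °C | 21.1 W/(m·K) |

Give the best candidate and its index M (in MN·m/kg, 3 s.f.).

Screen on constraints: cost ≤ 39 $/kg; max service T ≥ 243 °C; k ≥ 0.785 W/(m·K). Survivors: option J, option D.
Normalizing units and computing the index:
  option J: E = 34.29 GPa, ρ = 2468 kg/m³
  option D: E = 102.4 GPa, ρ = 4533 kg/m³
  option D: M = 22.6 MN·m/kg
  option J: M = 13.9 MN·m/kg
Option D ranks first.

option D, M = 22.6 MN·m/kg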